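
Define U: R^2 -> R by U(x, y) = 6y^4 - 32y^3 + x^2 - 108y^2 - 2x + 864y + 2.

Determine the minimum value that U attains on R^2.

-2213

U(x,y) separates as P(x) + Q(y) + 2, so its minimum is min P + min Q + 2.
P'(x) = 2x - 2 vanishes at x ∈ {1}; Q'(y) = 24(y - 4)(y - 3)(y + 3) vanishes at y ∈ {-3, 3, 4}.
Local minima of P (where P''>0): P(1)=-1. Local minima of Q: Q(-3)=-2214, Q(4)=1216.
So the global minimum of U is P(1) + Q(-3) + 2 = -1 − 2214 + 2 = -2213, attained at (1, -3).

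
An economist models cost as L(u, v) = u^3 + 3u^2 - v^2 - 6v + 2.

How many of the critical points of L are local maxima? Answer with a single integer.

1

L separates as a function of u plus a function of v, so ∇L=0 decouples.
∂L/∂u = 3u(u + 2) = 0 at u ∈ {-2, 0}; ∂L/∂v = -2(v + 3) = 0 at v ∈ {-3}.
The Hessian is diagonal: diag(L_uu, L_vv). Second derivatives: L_uu(-2)=-6, L_uu(0)=6; L_vv(-3)=-2.
Local maxima occur where both diagonal entries negative: (-2, -3). Count: 1.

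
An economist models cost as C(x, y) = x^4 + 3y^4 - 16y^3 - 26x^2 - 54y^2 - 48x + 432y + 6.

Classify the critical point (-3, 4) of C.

local minimum

The mixed partial ∂²C/∂x∂y is 0, so the Hessian at any point is diag(C_xx, C_yy) = diag(4(3x^2 - 13), 12(3y^2 - 8y - 9)).
At (-3, 4): H = diag(56, 84).
Both eigenvalues are positive, so H is positive definite: a local minimum.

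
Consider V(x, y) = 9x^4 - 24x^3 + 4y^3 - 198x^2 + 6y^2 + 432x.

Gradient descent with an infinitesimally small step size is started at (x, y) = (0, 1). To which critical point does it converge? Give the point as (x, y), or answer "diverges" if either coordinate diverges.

V is separable, so gradient descent decouples: x follows -∂V/∂x, y follows -∂V/∂y.
∂V/∂x = 36(x - 4)(x - 1)(x + 3); at x=0 this is 432, so x decreases.
∂V/∂y = 12y(y + 1); at y=1 this is 24, so y decreases.
x converges to its nearest critical value -3 (a local min of the x-part); y converges to 0. The iterate converges to (-3, 0).

(-3, 0)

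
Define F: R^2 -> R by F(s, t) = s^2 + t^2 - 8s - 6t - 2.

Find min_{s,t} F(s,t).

-27

F(s,t) separates as P(s) + Q(t) − 2, so its minimum is min P + min Q − 2.
P'(s) = 2s - 8 vanishes at s ∈ {4}; Q'(t) = 2(t - 3) vanishes at t ∈ {3}.
Local minima of P (where P''>0): P(4)=-16. Local minima of Q: Q(3)=-9.
So the global minimum of F is P(4) + Q(3) − 2 = -16 − 9 − 2 = -27, attained at (4, 3).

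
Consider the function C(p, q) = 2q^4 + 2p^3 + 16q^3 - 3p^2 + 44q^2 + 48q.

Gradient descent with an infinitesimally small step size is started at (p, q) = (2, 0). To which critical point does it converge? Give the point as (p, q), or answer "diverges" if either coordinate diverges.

C is separable, so gradient descent decouples: p follows -∂C/∂p, q follows -∂C/∂q.
∂C/∂p = 6p(p - 1); at p=2 this is 12, so p decreases.
∂C/∂q = 8(q + 1)(q + 2)(q + 3); at q=0 this is 48, so q decreases.
p converges to its nearest critical value 1 (a local min of the p-part); q converges to -1. The iterate converges to (1, -1).

(1, -1)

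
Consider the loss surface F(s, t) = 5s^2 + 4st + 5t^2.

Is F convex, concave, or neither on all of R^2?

F is quadratic, so its Hessian is the constant matrix H = [[10, 4], [4, 10]].
det(H) = 84, tr(H) = 20.
det(H) > 0 and tr(H) > 0, so H is positive definite everywhere: convex.

convex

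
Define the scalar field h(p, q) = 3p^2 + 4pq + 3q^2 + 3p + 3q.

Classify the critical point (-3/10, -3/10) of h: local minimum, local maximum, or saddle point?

local minimum

The Hessian of h is constant: H = [[6, 4], [4, 6]].
det(H) = 6·6 − 4² = 20.
det(H) > 0 and tr(H) = 12 > 0, so H is positive definite and the point is a local minimum.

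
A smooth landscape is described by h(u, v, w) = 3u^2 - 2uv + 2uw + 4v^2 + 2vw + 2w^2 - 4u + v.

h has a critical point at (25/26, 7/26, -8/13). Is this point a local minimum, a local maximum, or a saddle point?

The Hessian is constant: H = [[6, -2, 2], [-2, 8, 2], [2, 2, 4]].
Leading principal minors: Δ₁ = 6, Δ₂ = 44, Δ₃ = 104.
All leading minors are positive, so H is positive definite: a local minimum.

local minimum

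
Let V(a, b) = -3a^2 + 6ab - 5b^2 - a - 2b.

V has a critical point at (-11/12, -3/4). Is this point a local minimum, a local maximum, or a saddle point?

local maximum

The Hessian of V is constant: H = [[-6, 6], [6, -10]].
det(H) = (-6)·(-10) − 6² = 24.
det(H) > 0 and tr(H) = -16 < 0, so H is negative definite and the point is a local maximum.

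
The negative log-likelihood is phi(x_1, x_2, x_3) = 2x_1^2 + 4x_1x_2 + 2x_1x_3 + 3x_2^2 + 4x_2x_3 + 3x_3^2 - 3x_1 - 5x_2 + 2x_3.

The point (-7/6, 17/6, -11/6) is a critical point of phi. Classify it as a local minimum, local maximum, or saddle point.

The Hessian is constant: H = [[4, 4, 2], [4, 6, 4], [2, 4, 6]].
Leading principal minors: Δ₁ = 4, Δ₂ = 8, Δ₃ = 24.
All leading minors are positive, so H is positive definite: a local minimum.

local minimum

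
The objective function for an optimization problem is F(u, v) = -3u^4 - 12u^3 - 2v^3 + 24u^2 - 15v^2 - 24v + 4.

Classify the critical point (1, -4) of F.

The mixed partial ∂²F/∂u∂v is 0, so the Hessian at any point is diag(F_uu, F_vv) = diag(12(-3u^2 - 6u + 4), -6(2v + 5)).
At (1, -4): H = diag(-60, 18).
The eigenvalues have opposite signs, so H is indefinite: a saddle point.

saddle point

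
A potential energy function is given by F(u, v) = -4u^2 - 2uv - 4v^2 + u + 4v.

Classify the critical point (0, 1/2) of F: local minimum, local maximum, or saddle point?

local maximum

The Hessian of F is constant: H = [[-8, -2], [-2, -8]].
det(H) = (-8)·(-8) − (-2)² = 60.
det(H) > 0 and tr(H) = -16 < 0, so H is negative definite and the point is a local maximum.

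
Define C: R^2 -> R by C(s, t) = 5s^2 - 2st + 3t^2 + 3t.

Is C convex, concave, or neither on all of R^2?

convex

C is quadratic, so its Hessian is the constant matrix H = [[10, -2], [-2, 6]].
det(H) = 56, tr(H) = 16.
det(H) > 0 and tr(H) > 0, so H is positive definite everywhere: convex.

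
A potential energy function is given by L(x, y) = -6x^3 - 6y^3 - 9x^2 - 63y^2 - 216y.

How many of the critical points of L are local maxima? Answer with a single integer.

1

L separates as a function of x plus a function of y, so ∇L=0 decouples.
∂L/∂x = -18x(x + 1) = 0 at x ∈ {-1, 0}; ∂L/∂y = -18(y + 3)(y + 4) = 0 at y ∈ {-4, -3}.
The Hessian is diagonal: diag(L_xx, L_yy). Second derivatives: L_xx(-1)=18, L_xx(0)=-18; L_yy(-4)=18, L_yy(-3)=-18.
Local maxima occur where both diagonal entries negative: (0, -3). Count: 1.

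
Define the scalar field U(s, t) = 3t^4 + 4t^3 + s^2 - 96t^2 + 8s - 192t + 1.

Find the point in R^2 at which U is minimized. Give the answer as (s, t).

U(s,t) separates as P(s) + Q(t) + 1, so its minimum is min P + min Q + 1.
P'(s) = 2s + 8 vanishes at s ∈ {-4}; Q'(t) = 12(t - 4)(t + 1)(t + 4) vanishes at t ∈ {-4, -1, 4}.
Local minima of P (where P''>0): P(-4)=-16. Local minima of Q: Q(-4)=-256, Q(4)=-1280.
So the global minimum of U is P(-4) + Q(4) + 1 = -16 − 1280 + 1 = -1295, attained at (-4, 4).

(-4, 4)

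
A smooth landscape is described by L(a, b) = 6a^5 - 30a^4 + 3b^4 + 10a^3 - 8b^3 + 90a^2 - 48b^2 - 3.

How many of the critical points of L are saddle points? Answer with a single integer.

L separates as a function of a plus a function of b, so ∇L=0 decouples.
∂L/∂a = 30a(a - 3)(a - 2)(a + 1) = 0 at a ∈ {-1, 0, 2, 3}; ∂L/∂b = 12b(b - 4)(b + 2) = 0 at b ∈ {-2, 0, 4}.
The Hessian is diagonal: diag(L_aa, L_bb). Second derivatives: L_aa(-1)=-360, L_aa(0)=180, L_aa(2)=-180, L_aa(3)=360; L_bb(-2)=144, L_bb(0)=-96, L_bb(4)=288.
Saddle points occur where the two diagonal entries have opposite signs: (-1, -2), (-1, 4), (0, 0), (2, -2), (2, 4), (3, 0). Count: 6.

6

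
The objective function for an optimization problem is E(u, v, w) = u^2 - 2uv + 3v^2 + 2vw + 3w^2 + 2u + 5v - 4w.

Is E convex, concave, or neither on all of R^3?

E is quadratic, so its Hessian is the constant matrix H = [[2, -2, 0], [-2, 6, 2], [0, 2, 6]].
Leading principal minors: 2, 8, 40.
All positive ⇒ H ≻ 0 ⇒ convex.

convex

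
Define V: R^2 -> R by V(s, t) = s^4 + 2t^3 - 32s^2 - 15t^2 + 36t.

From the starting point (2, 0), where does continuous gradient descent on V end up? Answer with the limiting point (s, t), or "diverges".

V is separable, so gradient descent decouples: s follows -∂V/∂s, t follows -∂V/∂t.
∂V/∂s = 4s(s - 4)(s + 4); at s=2 this is -96, so s increases.
∂V/∂t = 6(t - 3)(t - 2); at t=0 this is 36, so t decreases.
The t-coordinate has no critical point in that direction and runs off to infinity.

diverges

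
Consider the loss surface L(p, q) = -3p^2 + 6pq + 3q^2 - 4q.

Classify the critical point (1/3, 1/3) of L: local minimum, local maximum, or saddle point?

The Hessian of L is constant: H = [[-6, 6], [6, 6]].
det(H) = (-6)·6 − 6² = -72.
Since det(H) < 0, H is indefinite and the critical point is a saddle point.

saddle point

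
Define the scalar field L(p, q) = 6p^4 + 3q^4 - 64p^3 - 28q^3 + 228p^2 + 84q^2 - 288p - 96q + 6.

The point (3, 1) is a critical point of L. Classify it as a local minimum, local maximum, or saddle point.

saddle point

The mixed partial ∂²L/∂p∂q is 0, so the Hessian at any point is diag(L_pp, L_qq) = diag(24(3p^2 - 16p + 19), 12(3q^2 - 14q + 14)).
At (3, 1): H = diag(-48, 36).
The eigenvalues have opposite signs, so H is indefinite: a saddle point.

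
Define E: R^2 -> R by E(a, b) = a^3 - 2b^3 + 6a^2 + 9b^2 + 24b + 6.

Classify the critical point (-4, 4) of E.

The mixed partial ∂²E/∂a∂b is 0, so the Hessian at any point is diag(E_aa, E_bb) = diag(6(a + 2), 6(-2b + 3)).
At (-4, 4): H = diag(-12, -30).
Both eigenvalues are negative, so H is negative definite: a local maximum.

local maximum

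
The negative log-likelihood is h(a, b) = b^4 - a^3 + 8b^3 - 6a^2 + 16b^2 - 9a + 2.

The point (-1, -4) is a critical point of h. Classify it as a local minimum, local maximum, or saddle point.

The mixed partial ∂²h/∂a∂b is 0, so the Hessian at any point is diag(h_aa, h_bb) = diag(-6(a + 2), 4(3b^2 + 12b + 8)).
At (-1, -4): H = diag(-6, 32).
The eigenvalues have opposite signs, so H is indefinite: a saddle point.

saddle point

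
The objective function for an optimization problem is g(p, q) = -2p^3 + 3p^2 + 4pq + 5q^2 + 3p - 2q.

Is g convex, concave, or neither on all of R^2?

The term -2p^3 is cubic, so the Hessian is not constant.
∂²g/∂p² = -12p + 6, which takes both signs as p varies (negative for sufficiently large p). A diagonal entry of the Hessian changing sign means the Hessian is neither positive- nor negative-semidefinite on all of R^2.

neither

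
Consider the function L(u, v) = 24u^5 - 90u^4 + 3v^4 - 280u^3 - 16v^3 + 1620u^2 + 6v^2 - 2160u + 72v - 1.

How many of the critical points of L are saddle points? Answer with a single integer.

6

L separates as a function of u plus a function of v, so ∇L=0 decouples.
∂L/∂u = 120(u - 3)(u - 2)(u - 1)(u + 3) = 0 at u ∈ {-3, 1, 2, 3}; ∂L/∂v = 12(v - 3)(v - 2)(v + 1) = 0 at v ∈ {-1, 2, 3}.
The Hessian is diagonal: diag(L_uu, L_vv). Second derivatives: L_uu(-3)=-14400, L_uu(1)=960, L_uu(2)=-600, L_uu(3)=1440; L_vv(-1)=144, L_vv(2)=-36, L_vv(3)=48.
Saddle points occur where the two diagonal entries have opposite signs: (-3, -1), (-3, 3), (1, 2), (2, -1), (2, 3), (3, 2). Count: 6.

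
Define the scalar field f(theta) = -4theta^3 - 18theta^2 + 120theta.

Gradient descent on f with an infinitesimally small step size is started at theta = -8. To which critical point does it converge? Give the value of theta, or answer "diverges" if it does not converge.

f'(theta) = -12(theta - 2)(theta + 5), so f'(-8) = -360.
Gradient descent moves in the -f' direction, i.e. theta is increasing.
The nearest critical point in that direction is theta = -5, where f'' = 84 > 0 (a local minimum). The iterate converges there.

-5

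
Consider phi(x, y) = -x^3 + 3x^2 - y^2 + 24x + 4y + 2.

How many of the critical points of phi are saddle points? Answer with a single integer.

phi separates as a function of x plus a function of y, so ∇phi=0 decouples.
∂phi/∂x = -3(x - 4)(x + 2) = 0 at x ∈ {-2, 4}; ∂phi/∂y = -2(y - 2) = 0 at y ∈ {2}.
The Hessian is diagonal: diag(phi_xx, phi_yy). Second derivatives: phi_xx(-2)=18, phi_xx(4)=-18; phi_yy(2)=-2.
Saddle points occur where the two diagonal entries have opposite signs: (-2, 2). Count: 1.

1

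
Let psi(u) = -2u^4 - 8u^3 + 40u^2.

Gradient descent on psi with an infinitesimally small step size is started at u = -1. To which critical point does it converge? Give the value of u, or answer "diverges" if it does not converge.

psi'(u) = -8u(u - 2)(u + 5), so psi'(-1) = -96.
Gradient descent moves in the -psi' direction, i.e. u is increasing.
The nearest critical point in that direction is u = 0, where psi'' = 80 > 0 (a local minimum). The iterate converges there.

0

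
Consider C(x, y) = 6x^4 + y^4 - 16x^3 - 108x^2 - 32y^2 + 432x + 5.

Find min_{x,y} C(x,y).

-1601

C(x,y) separates as P(x) + Q(y) + 5, so its minimum is min P + min Q + 5.
P'(x) = 24(x - 3)(x - 2)(x + 3) vanishes at x ∈ {-3, 2, 3}; Q'(y) = 4y(y - 4)(y + 4) vanishes at y ∈ {-4, 0, 4}.
Local minima of P (where P''>0): P(-3)=-1350, P(3)=378. Local minima of Q: Q(-4)=-256, Q(4)=-256.
So the global minimum of C is P(-3) + Q(-4) + 5 = -1350 − 256 + 5 = -1601, attained at (-3, -4).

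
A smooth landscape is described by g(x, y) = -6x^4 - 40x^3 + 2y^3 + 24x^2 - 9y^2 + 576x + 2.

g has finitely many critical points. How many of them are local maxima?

2

g separates as a function of x plus a function of y, so ∇g=0 decouples.
∂g/∂x = -24(x - 2)(x + 3)(x + 4) = 0 at x ∈ {-4, -3, 2}; ∂g/∂y = 6y(y - 3) = 0 at y ∈ {0, 3}.
The Hessian is diagonal: diag(g_xx, g_yy). Second derivatives: g_xx(-4)=-144, g_xx(-3)=120, g_xx(2)=-720; g_yy(0)=-18, g_yy(3)=18.
Local maxima occur where both diagonal entries negative: (-4, 0), (2, 0). Count: 2.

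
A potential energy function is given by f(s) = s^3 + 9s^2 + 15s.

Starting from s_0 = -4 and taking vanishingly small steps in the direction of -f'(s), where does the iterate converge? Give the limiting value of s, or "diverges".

f'(s) = 3(s + 1)(s + 5), so f'(-4) = -9.
Gradient descent moves in the -f' direction, i.e. s is increasing.
The nearest critical point in that direction is s = -1, where f'' = 12 > 0 (a local minimum). The iterate converges there.

-1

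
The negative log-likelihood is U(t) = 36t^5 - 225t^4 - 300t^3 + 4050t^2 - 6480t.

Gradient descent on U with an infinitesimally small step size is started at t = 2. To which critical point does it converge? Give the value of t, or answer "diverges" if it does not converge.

U'(t) = 180(t - 4)(t - 3)(t - 1)(t + 3), so U'(2) = 1800.
Gradient descent moves in the -U' direction, i.e. t is decreasing.
The nearest critical point in that direction is t = 1, where U'' = 4320 > 0 (a local minimum). The iterate converges there.

1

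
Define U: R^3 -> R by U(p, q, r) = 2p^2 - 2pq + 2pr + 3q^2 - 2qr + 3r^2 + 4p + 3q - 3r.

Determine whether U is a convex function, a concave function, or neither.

U is quadratic, so its Hessian is the constant matrix H = [[4, -2, 2], [-2, 6, -2], [2, -2, 6]].
Leading principal minors: 4, 20, 96.
All positive ⇒ H ≻ 0 ⇒ convex.

convex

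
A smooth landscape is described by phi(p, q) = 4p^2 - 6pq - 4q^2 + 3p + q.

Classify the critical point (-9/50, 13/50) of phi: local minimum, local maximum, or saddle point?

saddle point

The Hessian of phi is constant: H = [[8, -6], [-6, -8]].
det(H) = 8·(-8) − (-6)² = -100.
Since det(H) < 0, H is indefinite and the critical point is a saddle point.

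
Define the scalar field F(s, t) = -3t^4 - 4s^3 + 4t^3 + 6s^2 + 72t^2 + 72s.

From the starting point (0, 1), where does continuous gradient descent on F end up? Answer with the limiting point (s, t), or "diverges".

F is separable, so gradient descent decouples: s follows -∂F/∂s, t follows -∂F/∂t.
∂F/∂s = -12(s - 3)(s + 2); at s=0 this is 72, so s decreases.
∂F/∂t = -12t(t - 4)(t + 3); at t=1 this is 144, so t decreases.
s converges to its nearest critical value -2 (a local min of the s-part); t converges to 0. The iterate converges to (-2, 0).

(-2, 0)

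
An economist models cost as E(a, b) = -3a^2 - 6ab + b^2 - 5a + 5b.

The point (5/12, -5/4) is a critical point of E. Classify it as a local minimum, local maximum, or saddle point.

The Hessian of E is constant: H = [[-6, -6], [-6, 2]].
det(H) = (-6)·2 − (-6)² = -48.
Since det(H) < 0, H is indefinite and the critical point is a saddle point.

saddle point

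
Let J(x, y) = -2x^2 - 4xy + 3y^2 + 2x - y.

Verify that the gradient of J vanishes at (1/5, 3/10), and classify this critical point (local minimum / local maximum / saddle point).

∇J = (-4x - 4y + 2, -4x + 6y - 1); substituting (1/5, 3/10) gives ∇J = (0, 0), so (1/5, 3/10) is indeed a critical point.
The Hessian of J is constant: H = [[-4, -4], [-4, 6]].
det(H) = (-4)·6 − (-4)² = -40.
Since det(H) < 0, H is indefinite and the critical point is a saddle point.

saddle point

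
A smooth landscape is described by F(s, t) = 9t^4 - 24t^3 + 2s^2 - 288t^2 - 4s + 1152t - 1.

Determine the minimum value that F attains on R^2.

-5379

F(s,t) separates as P(s) + Q(t) − 1, so its minimum is min P + min Q − 1.
P'(s) = 4s - 4 vanishes at s ∈ {1}; Q'(t) = 36(t - 4)(t - 2)(t + 4) vanishes at t ∈ {-4, 2, 4}.
Local minima of P (where P''>0): P(1)=-2. Local minima of Q: Q(-4)=-5376, Q(4)=768.
So the global minimum of F is P(1) + Q(-4) − 1 = -2 − 5376 − 1 = -5379, attained at (1, -4).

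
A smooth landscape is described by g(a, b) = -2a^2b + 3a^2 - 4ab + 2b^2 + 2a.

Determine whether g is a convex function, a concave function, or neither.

The term -2a^2b is cubic, so the Hessian is not constant.
∂²g/∂a² = -4b + 6, which takes both signs as b varies (negative for sufficiently large b). A diagonal entry of the Hessian changing sign means the Hessian is neither positive- nor negative-semidefinite on all of R^2.

neither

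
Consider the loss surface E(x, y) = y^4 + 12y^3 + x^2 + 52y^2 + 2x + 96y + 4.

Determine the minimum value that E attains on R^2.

E(x,y) separates as P(x) + Q(y) + 4, so its minimum is min P + min Q + 4.
P'(x) = 2x + 2 vanishes at x ∈ {-1}; Q'(y) = 4(y + 2)(y + 3)(y + 4) vanishes at y ∈ {-4, -3, -2}.
Local minima of P (where P''>0): P(-1)=-1. Local minima of Q: Q(-4)=-64, Q(-2)=-64.
So the global minimum of E is P(-1) + Q(-4) + 4 = -1 − 64 + 4 = -61, attained at (-1, -4).

-61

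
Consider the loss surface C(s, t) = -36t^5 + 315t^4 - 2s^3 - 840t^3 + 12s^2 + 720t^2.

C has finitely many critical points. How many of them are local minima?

2

C separates as a function of s plus a function of t, so ∇C=0 decouples.
∂C/∂s = -6s(s - 4) = 0 at s ∈ {0, 4}; ∂C/∂t = -180t(t - 4)(t - 2)(t - 1) = 0 at t ∈ {0, 1, 2, 4}.
The Hessian is diagonal: diag(C_ss, C_tt). Second derivatives: C_ss(0)=24, C_ss(4)=-24; C_tt(0)=1440, C_tt(1)=-540, C_tt(2)=720, C_tt(4)=-4320.
Local minima occur where both diagonal entries positive: (0, 0), (0, 2). Count: 2.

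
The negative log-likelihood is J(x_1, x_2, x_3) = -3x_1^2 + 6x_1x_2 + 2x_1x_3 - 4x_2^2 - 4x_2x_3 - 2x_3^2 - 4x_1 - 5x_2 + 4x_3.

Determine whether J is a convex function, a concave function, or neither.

concave

J is quadratic, so its Hessian is the constant matrix H = [[-6, 6, 2], [6, -8, -4], [2, -4, -4]].
Leading principal minors: -6, 12, -16.
Signs alternate −, +, − ⇒ H ≺ 0 ⇒ concave.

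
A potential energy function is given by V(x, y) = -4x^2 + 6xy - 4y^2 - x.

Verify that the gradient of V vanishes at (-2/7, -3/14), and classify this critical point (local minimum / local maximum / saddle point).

∇V = (-8x + 6y - 1, 6x - 8y); substituting (-2/7, -3/14) gives ∇V = (0, 0), so (-2/7, -3/14) is indeed a critical point.
The Hessian of V is constant: H = [[-8, 6], [6, -8]].
det(H) = (-8)·(-8) − 6² = 28.
det(H) > 0 and tr(H) = -16 < 0, so H is negative definite and the point is a local maximum.

local maximum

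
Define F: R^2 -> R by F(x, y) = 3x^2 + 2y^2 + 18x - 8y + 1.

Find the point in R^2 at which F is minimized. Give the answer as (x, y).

F(x,y) separates as P(x) + Q(y) + 1, so its minimum is min P + min Q + 1.
P'(x) = 6x + 18 vanishes at x ∈ {-3}; Q'(y) = 4y - 8 vanishes at y ∈ {2}.
Local minima of P (where P''>0): P(-3)=-27. Local minima of Q: Q(2)=-8.
So the global minimum of F is P(-3) + Q(2) + 1 = -27 − 8 + 1 = -34, attained at (-3, 2).

(-3, 2)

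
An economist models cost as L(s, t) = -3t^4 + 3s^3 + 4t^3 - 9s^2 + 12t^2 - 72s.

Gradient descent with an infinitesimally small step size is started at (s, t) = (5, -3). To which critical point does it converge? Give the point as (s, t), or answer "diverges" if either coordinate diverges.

L is separable, so gradient descent decouples: s follows -∂L/∂s, t follows -∂L/∂t.
∂L/∂s = 9(s - 4)(s + 2); at s=5 this is 63, so s decreases.
∂L/∂t = -12t(t - 2)(t + 1); at t=-3 this is 360, so t decreases.
The t-coordinate has no critical point in that direction and runs off to infinity.

diverges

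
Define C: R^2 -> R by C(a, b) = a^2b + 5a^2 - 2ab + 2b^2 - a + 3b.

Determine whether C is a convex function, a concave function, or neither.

neither

The term a^2b is cubic, so the Hessian is not constant.
∂²C/∂a² = 2b + 10, which takes both signs as b varies (negative for sufficiently negative b). A diagonal entry of the Hessian changing sign means the Hessian is neither positive- nor negative-semidefinite on all of R^2.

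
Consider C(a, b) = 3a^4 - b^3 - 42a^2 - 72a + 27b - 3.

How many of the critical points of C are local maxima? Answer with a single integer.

C separates as a function of a plus a function of b, so ∇C=0 decouples.
∂C/∂a = 12(a - 3)(a + 1)(a + 2) = 0 at a ∈ {-2, -1, 3}; ∂C/∂b = -3(b - 3)(b + 3) = 0 at b ∈ {-3, 3}.
The Hessian is diagonal: diag(C_aa, C_bb). Second derivatives: C_aa(-2)=60, C_aa(-1)=-48, C_aa(3)=240; C_bb(-3)=18, C_bb(3)=-18.
Local maxima occur where both diagonal entries negative: (-1, 3). Count: 1.

1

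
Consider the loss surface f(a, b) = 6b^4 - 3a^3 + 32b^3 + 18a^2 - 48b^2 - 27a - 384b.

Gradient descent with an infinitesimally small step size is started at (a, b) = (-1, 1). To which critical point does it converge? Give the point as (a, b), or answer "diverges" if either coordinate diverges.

(1, 2)

f is separable, so gradient descent decouples: a follows -∂f/∂a, b follows -∂f/∂b.
∂f/∂a = -9(a - 3)(a - 1); at a=-1 this is -72, so a increases.
∂f/∂b = 24(b - 2)(b + 2)(b + 4); at b=1 this is -360, so b increases.
a converges to its nearest critical value 1 (a local min of the a-part); b converges to 2. The iterate converges to (1, 2).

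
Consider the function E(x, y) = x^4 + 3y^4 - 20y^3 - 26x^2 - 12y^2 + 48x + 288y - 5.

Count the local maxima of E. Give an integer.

1

E separates as a function of x plus a function of y, so ∇E=0 decouples.
∂E/∂x = 4(x - 3)(x - 1)(x + 4) = 0 at x ∈ {-4, 1, 3}; ∂E/∂y = 12(y - 4)(y - 3)(y + 2) = 0 at y ∈ {-2, 3, 4}.
The Hessian is diagonal: diag(E_xx, E_yy). Second derivatives: E_xx(-4)=140, E_xx(1)=-40, E_xx(3)=56; E_yy(-2)=360, E_yy(3)=-60, E_yy(4)=72.
Local maxima occur where both diagonal entries negative: (1, 3). Count: 1.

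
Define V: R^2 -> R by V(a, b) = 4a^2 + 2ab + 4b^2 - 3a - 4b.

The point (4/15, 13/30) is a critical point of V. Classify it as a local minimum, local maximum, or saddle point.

local minimum

The Hessian of V is constant: H = [[8, 2], [2, 8]].
det(H) = 8·8 − 2² = 60.
det(H) > 0 and tr(H) = 16 > 0, so H is positive definite and the point is a local minimum.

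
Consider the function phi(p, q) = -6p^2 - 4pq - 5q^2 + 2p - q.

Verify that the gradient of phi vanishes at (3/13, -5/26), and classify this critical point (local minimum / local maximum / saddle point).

∇phi = (-12p - 4q + 2, -4p - 10q - 1); substituting (3/13, -5/26) gives ∇phi = (0, 0), so (3/13, -5/26) is indeed a critical point.
The Hessian of phi is constant: H = [[-12, -4], [-4, -10]].
det(H) = (-12)·(-10) − (-4)² = 104.
det(H) > 0 and tr(H) = -22 < 0, so H is negative definite and the point is a local maximum.

local maximum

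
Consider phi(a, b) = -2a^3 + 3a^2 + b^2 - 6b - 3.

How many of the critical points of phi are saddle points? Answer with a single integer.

phi separates as a function of a plus a function of b, so ∇phi=0 decouples.
∂phi/∂a = -6a(a - 1) = 0 at a ∈ {0, 1}; ∂phi/∂b = 2(b - 3) = 0 at b ∈ {3}.
The Hessian is diagonal: diag(phi_aa, phi_bb). Second derivatives: phi_aa(0)=6, phi_aa(1)=-6; phi_bb(3)=2.
Saddle points occur where the two diagonal entries have opposite signs: (1, 3). Count: 1.

1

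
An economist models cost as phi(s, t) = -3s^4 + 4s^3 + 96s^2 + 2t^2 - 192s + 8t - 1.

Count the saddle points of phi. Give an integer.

2

phi separates as a function of s plus a function of t, so ∇phi=0 decouples.
∂phi/∂s = -12(s - 4)(s - 1)(s + 4) = 0 at s ∈ {-4, 1, 4}; ∂phi/∂t = 4(t + 2) = 0 at t ∈ {-2}.
The Hessian is diagonal: diag(phi_ss, phi_tt). Second derivatives: phi_ss(-4)=-480, phi_ss(1)=180, phi_ss(4)=-288; phi_tt(-2)=4.
Saddle points occur where the two diagonal entries have opposite signs: (-4, -2), (4, -2). Count: 2.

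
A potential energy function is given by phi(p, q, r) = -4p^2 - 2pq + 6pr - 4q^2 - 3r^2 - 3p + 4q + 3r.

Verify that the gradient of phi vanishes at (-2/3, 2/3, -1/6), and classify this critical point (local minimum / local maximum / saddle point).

local maximum

∇phi = (-8p - 2q + 6r - 3, -2p - 8q + 4, 6p - 6r + 3); substituting (-2/3, 2/3, -1/6) gives ∇phi = (0, 0, 0), so (-2/3, 2/3, -1/6) is indeed a critical point.
The Hessian is constant: H = [[-8, -2, 6], [-2, -8, 0], [6, 0, -6]].
Leading principal minors: Δ₁ = -8, Δ₂ = 60, Δ₃ = -72.
The minors alternate sign starting negative (−, +, −), so H is negative definite: a local maximum.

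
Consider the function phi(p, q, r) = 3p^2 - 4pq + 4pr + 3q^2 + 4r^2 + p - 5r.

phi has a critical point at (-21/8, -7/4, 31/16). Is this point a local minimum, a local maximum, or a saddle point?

The Hessian is constant: H = [[6, -4, 4], [-4, 6, 0], [4, 0, 8]].
Leading principal minors: Δ₁ = 6, Δ₂ = 20, Δ₃ = 64.
All leading minors are positive, so H is positive definite: a local minimum.

local minimum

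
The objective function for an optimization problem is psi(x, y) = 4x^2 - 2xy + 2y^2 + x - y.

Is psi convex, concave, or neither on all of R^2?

psi is quadratic, so its Hessian is the constant matrix H = [[8, -2], [-2, 4]].
det(H) = 28, tr(H) = 12.
det(H) > 0 and tr(H) > 0, so H is positive definite everywhere: convex.

convex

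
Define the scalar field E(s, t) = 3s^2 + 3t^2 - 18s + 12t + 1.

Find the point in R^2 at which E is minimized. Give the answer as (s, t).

(3, -2)

E(s,t) separates as P(s) + Q(t) + 1, so its minimum is min P + min Q + 1.
P'(s) = 6s - 18 vanishes at s ∈ {3}; Q'(t) = 6(t + 2) vanishes at t ∈ {-2}.
Local minima of P (where P''>0): P(3)=-27. Local minima of Q: Q(-2)=-12.
So the global minimum of E is P(3) + Q(-2) + 1 = -27 − 12 + 1 = -38, attained at (3, -2).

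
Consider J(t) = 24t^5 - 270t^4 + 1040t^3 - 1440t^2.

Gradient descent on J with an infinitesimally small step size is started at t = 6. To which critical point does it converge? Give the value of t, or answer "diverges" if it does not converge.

J'(t) = 120t(t - 4)(t - 3)(t - 2), so J'(6) = 17280.
Gradient descent moves in the -J' direction, i.e. t is decreasing.
The nearest critical point in that direction is t = 4, where J'' = 960 > 0 (a local minimum). The iterate converges there.

4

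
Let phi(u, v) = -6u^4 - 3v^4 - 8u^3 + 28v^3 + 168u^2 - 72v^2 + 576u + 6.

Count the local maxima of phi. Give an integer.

phi separates as a function of u plus a function of v, so ∇phi=0 decouples.
∂phi/∂u = -24(u - 4)(u + 2)(u + 3) = 0 at u ∈ {-3, -2, 4}; ∂phi/∂v = -12v(v - 4)(v - 3) = 0 at v ∈ {0, 3, 4}.
The Hessian is diagonal: diag(phi_uu, phi_vv). Second derivatives: phi_uu(-3)=-168, phi_uu(-2)=144, phi_uu(4)=-1008; phi_vv(0)=-144, phi_vv(3)=36, phi_vv(4)=-48.
Local maxima occur where both diagonal entries negative: (-3, 0), (-3, 4), (4, 0), (4, 4). Count: 4.

4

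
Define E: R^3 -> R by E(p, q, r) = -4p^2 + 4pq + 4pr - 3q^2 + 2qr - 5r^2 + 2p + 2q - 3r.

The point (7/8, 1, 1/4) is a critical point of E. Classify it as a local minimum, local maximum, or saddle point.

local maximum

The Hessian is constant: H = [[-8, 4, 4], [4, -6, 2], [4, 2, -10]].
Leading principal minors: Δ₁ = -8, Δ₂ = 32, Δ₃ = -128.
The minors alternate sign starting negative (−, +, −), so H is negative definite: a local maximum.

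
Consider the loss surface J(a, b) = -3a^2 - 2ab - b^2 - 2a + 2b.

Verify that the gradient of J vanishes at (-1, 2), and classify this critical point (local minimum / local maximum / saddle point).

∇J = (-6a - 2b - 2, -2a - 2b + 2); substituting (-1, 2) gives ∇J = (0, 0), so (-1, 2) is indeed a critical point.
The Hessian of J is constant: H = [[-6, -2], [-2, -2]].
det(H) = (-6)·(-2) − (-2)² = 8.
det(H) > 0 and tr(H) = -8 < 0, so H is negative definite and the point is a local maximum.

local maximum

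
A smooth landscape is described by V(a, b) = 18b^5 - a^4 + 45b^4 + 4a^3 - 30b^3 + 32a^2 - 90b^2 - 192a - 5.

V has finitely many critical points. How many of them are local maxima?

4

V separates as a function of a plus a function of b, so ∇V=0 decouples.
∂V/∂a = -4(a - 4)(a - 3)(a + 4) = 0 at a ∈ {-4, 3, 4}; ∂V/∂b = 90b(b - 1)(b + 1)(b + 2) = 0 at b ∈ {-2, -1, 0, 1}.
The Hessian is diagonal: diag(V_aa, V_bb). Second derivatives: V_aa(-4)=-224, V_aa(3)=28, V_aa(4)=-32; V_bb(-2)=-540, V_bb(-1)=180, V_bb(0)=-180, V_bb(1)=540.
Local maxima occur where both diagonal entries negative: (-4, -2), (-4, 0), (4, -2), (4, 0). Count: 4.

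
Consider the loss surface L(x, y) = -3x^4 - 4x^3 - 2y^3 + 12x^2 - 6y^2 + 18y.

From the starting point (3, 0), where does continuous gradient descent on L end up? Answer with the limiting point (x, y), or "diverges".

L is separable, so gradient descent decouples: x follows -∂L/∂x, y follows -∂L/∂y.
∂L/∂x = -12x(x - 1)(x + 2); at x=3 this is -360, so x increases.
∂L/∂y = -6(y - 1)(y + 3); at y=0 this is 18, so y decreases.
The x-coordinate has no critical point in that direction and runs off to infinity.

diverges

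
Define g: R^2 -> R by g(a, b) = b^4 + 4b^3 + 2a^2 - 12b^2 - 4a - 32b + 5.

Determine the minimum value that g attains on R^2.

g(a,b) separates as P(a) + Q(b) + 5, so its minimum is min P + min Q + 5.
P'(a) = 4a - 4 vanishes at a ∈ {1}; Q'(b) = 4(b - 2)(b + 1)(b + 4) vanishes at b ∈ {-4, -1, 2}.
Local minima of P (where P''>0): P(1)=-2. Local minima of Q: Q(-4)=-64, Q(2)=-64.
So the global minimum of g is P(1) + Q(-4) + 5 = -2 − 64 + 5 = -61, attained at (1, -4).

-61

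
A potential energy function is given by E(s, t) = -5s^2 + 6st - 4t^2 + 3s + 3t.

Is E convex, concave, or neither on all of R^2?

E is quadratic, so its Hessian is the constant matrix H = [[-10, 6], [6, -8]].
det(H) = 44, tr(H) = -18.
det(H) > 0 and tr(H) < 0, so H is negative definite everywhere: concave.

concave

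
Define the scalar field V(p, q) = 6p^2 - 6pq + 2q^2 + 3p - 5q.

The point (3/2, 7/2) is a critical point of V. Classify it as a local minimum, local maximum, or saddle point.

The Hessian of V is constant: H = [[12, -6], [-6, 4]].
det(H) = 12·4 − (-6)² = 12.
det(H) > 0 and tr(H) = 16 > 0, so H is positive definite and the point is a local minimum.

local minimum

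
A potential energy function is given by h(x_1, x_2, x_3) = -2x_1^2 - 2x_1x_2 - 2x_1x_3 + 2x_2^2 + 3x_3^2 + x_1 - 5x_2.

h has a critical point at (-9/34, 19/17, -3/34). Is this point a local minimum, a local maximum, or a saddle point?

The Hessian is constant: H = [[-4, -2, -2], [-2, 4, 0], [-2, 0, 6]].
Leading principal minors: Δ₁ = -4, Δ₂ = -20, Δ₃ = -136.
The minors fit neither the all-positive nor the alternating-sign pattern, so H is indefinite: a saddle point.

saddle point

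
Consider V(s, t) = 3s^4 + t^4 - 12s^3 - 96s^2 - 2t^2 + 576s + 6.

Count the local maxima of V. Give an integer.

1

V separates as a function of s plus a function of t, so ∇V=0 decouples.
∂V/∂s = 12(s - 4)(s - 3)(s + 4) = 0 at s ∈ {-4, 3, 4}; ∂V/∂t = 4t(t - 1)(t + 1) = 0 at t ∈ {-1, 0, 1}.
The Hessian is diagonal: diag(V_ss, V_tt). Second derivatives: V_ss(-4)=672, V_ss(3)=-84, V_ss(4)=96; V_tt(-1)=8, V_tt(0)=-4, V_tt(1)=8.
Local maxima occur where both diagonal entries negative: (3, 0). Count: 1.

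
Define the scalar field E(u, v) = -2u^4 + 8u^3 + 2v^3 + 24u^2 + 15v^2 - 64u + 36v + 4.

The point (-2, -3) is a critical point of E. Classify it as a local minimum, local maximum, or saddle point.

local maximum

The mixed partial ∂²E/∂u∂v is 0, so the Hessian at any point is diag(E_uu, E_vv) = diag(24(-u^2 + 2u + 2), 6(2v + 5)).
At (-2, -3): H = diag(-144, -6).
Both eigenvalues are negative, so H is negative definite: a local maximum.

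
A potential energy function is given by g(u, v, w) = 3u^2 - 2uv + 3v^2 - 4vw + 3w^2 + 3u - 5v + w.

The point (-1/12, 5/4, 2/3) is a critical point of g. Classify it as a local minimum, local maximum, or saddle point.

The Hessian is constant: H = [[6, -2, 0], [-2, 6, -4], [0, -4, 6]].
Leading principal minors: Δ₁ = 6, Δ₂ = 32, Δ₃ = 96.
All leading minors are positive, so H is positive definite: a local minimum.

local minimum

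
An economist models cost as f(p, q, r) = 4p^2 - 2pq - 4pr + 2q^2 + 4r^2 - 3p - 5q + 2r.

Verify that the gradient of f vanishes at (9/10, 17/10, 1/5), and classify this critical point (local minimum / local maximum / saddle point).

local minimum

∇f = (8p - 2q - 4r - 3, -2p + 4q - 5, -4p + 8r + 2); substituting (9/10, 17/10, 1/5) gives ∇f = (0, 0, 0), so (9/10, 17/10, 1/5) is indeed a critical point.
The Hessian is constant: H = [[8, -2, -4], [-2, 4, 0], [-4, 0, 8]].
Leading principal minors: Δ₁ = 8, Δ₂ = 28, Δ₃ = 160.
All leading minors are positive, so H is positive definite: a local minimum.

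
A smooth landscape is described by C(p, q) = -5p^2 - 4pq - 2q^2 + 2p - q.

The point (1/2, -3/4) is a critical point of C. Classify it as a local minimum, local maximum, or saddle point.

The Hessian of C is constant: H = [[-10, -4], [-4, -4]].
det(H) = (-10)·(-4) − (-4)² = 24.
det(H) > 0 and tr(H) = -14 < 0, so H is negative definite and the point is a local maximum.

local maximum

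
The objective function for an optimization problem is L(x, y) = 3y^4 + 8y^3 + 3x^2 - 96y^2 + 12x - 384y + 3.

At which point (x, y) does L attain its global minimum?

L(x,y) separates as P(x) + Q(y) + 3, so its minimum is min P + min Q + 3.
P'(x) = 6x + 12 vanishes at x ∈ {-2}; Q'(y) = 12(y - 4)(y + 2)(y + 4) vanishes at y ∈ {-4, -2, 4}.
Local minima of P (where P''>0): P(-2)=-12. Local minima of Q: Q(-4)=256, Q(4)=-1792.
So the global minimum of L is P(-2) + Q(4) + 3 = -12 − 1792 + 3 = -1801, attained at (-2, 4).

(-2, 4)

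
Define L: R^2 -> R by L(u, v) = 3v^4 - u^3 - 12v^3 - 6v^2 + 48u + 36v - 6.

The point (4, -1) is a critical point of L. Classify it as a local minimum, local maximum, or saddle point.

saddle point

The mixed partial ∂²L/∂u∂v is 0, so the Hessian at any point is diag(L_uu, L_vv) = diag(-6u, 12(3v^2 - 6v - 1)).
At (4, -1): H = diag(-24, 96).
The eigenvalues have opposite signs, so H is indefinite: a saddle point.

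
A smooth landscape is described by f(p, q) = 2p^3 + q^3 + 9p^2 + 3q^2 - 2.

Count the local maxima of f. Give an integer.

1

f separates as a function of p plus a function of q, so ∇f=0 decouples.
∂f/∂p = 6p(p + 3) = 0 at p ∈ {-3, 0}; ∂f/∂q = 3q(q + 2) = 0 at q ∈ {-2, 0}.
The Hessian is diagonal: diag(f_pp, f_qq). Second derivatives: f_pp(-3)=-18, f_pp(0)=18; f_qq(-2)=-6, f_qq(0)=6.
Local maxima occur where both diagonal entries negative: (-3, -2). Count: 1.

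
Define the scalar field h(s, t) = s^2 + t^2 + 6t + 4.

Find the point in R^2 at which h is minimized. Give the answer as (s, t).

h(s,t) separates as P(s) + Q(t) + 4, so its minimum is min P + min Q + 4.
P'(s) = 2s vanishes at s ∈ {0}; Q'(t) = 2(t + 3) vanishes at t ∈ {-3}.
Local minima of P (where P''>0): P(0)=0. Local minima of Q: Q(-3)=-9.
So the global minimum of h is P(0) + Q(-3) + 4 = 0 − 9 + 4 = -5, attained at (0, -3).

(0, -3)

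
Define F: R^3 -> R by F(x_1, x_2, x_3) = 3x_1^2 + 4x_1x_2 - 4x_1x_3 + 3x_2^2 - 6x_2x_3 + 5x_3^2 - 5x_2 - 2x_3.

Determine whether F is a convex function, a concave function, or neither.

convex

F is quadratic, so its Hessian is the constant matrix H = [[6, 4, -4], [4, 6, -6], [-4, -6, 10]].
Leading principal minors: 6, 20, 80.
All positive ⇒ H ≻ 0 ⇒ convex.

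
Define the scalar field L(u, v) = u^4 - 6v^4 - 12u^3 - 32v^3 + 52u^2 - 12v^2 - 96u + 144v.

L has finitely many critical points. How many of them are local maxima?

2

L separates as a function of u plus a function of v, so ∇L=0 decouples.
∂L/∂u = 4(u - 4)(u - 3)(u - 2) = 0 at u ∈ {2, 3, 4}; ∂L/∂v = -24(v - 1)(v + 2)(v + 3) = 0 at v ∈ {-3, -2, 1}.
The Hessian is diagonal: diag(L_uu, L_vv). Second derivatives: L_uu(2)=8, L_uu(3)=-4, L_uu(4)=8; L_vv(-3)=-96, L_vv(-2)=72, L_vv(1)=-288.
Local maxima occur where both diagonal entries negative: (3, -3), (3, 1). Count: 2.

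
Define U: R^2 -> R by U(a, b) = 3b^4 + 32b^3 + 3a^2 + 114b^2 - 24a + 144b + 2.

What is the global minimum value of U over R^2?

U(a,b) separates as P(a) + Q(b) + 2, so its minimum is min P + min Q + 2.
P'(a) = 6a - 24 vanishes at a ∈ {4}; Q'(b) = 12(b + 1)(b + 3)(b + 4) vanishes at b ∈ {-4, -3, -1}.
Local minima of P (where P''>0): P(4)=-48. Local minima of Q: Q(-4)=-32, Q(-1)=-59.
So the global minimum of U is P(4) + Q(-1) + 2 = -48 − 59 + 2 = -105, attained at (4, -1).

-105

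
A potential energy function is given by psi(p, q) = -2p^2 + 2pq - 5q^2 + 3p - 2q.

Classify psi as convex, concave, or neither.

concave

psi is quadratic, so its Hessian is the constant matrix H = [[-4, 2], [2, -10]].
det(H) = 36, tr(H) = -14.
det(H) > 0 and tr(H) < 0, so H is negative definite everywhere: concave.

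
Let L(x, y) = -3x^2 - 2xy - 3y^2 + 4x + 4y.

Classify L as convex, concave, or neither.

L is quadratic, so its Hessian is the constant matrix H = [[-6, -2], [-2, -6]].
det(H) = 32, tr(H) = -12.
det(H) > 0 and tr(H) < 0, so H is negative definite everywhere: concave.

concave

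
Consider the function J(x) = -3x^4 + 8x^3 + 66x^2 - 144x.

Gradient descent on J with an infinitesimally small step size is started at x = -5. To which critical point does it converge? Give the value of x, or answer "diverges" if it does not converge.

diverges

J'(x) = -12(x - 4)(x - 1)(x + 3), so J'(-5) = 1296.
Gradient descent moves in the -J' direction, i.e. x is decreasing.
There is no critical point below x=-5, and J' keeps the same sign, so the iterate runs off to −∞.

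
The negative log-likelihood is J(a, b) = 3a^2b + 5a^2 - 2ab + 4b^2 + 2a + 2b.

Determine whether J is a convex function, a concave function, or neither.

The term 3a^2b is cubic, so the Hessian is not constant.
∂²J/∂a² = 6b + 10, which takes both signs as b varies (negative for sufficiently negative b). A diagonal entry of the Hessian changing sign means the Hessian is neither positive- nor negative-semidefinite on all of R^2.

neither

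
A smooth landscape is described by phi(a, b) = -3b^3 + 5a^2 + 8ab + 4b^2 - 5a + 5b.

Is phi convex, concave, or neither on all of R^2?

The term -3b^3 is cubic, so the Hessian is not constant.
∂²phi/∂b² = -18b + 8, which takes both signs as b varies (negative for sufficiently large b). A diagonal entry of the Hessian changing sign means the Hessian is neither positive- nor negative-semidefinite on all of R^2.

neither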